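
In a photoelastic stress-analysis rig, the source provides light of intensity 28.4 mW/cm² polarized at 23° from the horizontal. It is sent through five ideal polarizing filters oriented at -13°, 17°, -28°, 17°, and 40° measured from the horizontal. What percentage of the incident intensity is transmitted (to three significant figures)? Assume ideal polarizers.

≈ 10.4%

By Malus's law, I₁ = 28.4 mW/cm² · cos²(36°) = 18.59 mW/cm².
I₂ = I₁ · cos²(30°) = 18.59 · 0.75 = 13.94 mW/cm².
I₃ = I₂ · cos²(45°) = 13.94 · 0.5 = 6.971 mW/cm².
I₄ = I₃ · cos²(45°) = 6.971 · 0.5 = 3.485 mW/cm².
I₅ = I₄ · cos²(23°) = 3.485 · 0.8473 = 2.953 mW/cm².
That is 10.4% of the incident intensity.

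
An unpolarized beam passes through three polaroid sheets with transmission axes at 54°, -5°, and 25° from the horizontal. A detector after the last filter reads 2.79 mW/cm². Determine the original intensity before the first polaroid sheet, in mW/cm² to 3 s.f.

I₀ ≈ 28.0 mW/cm²

Unpolarized light through the first polarizer → I₁ = ½ I₀, now polarized at 54°.
I₂ = I₁ cos²(-5° − 54°) = 0.5 I₀ · cos²(59°) = 0.1326 I₀.
I₃ = I₂ cos²(25° + 5°) = 0.1326 I₀ · cos²(30°) = 0.09947 I₀.
So 2.79 mW/cm² = 0.09947 I₀, giving I₀ = 2.79/0.09947 = 28.05 mW/cm².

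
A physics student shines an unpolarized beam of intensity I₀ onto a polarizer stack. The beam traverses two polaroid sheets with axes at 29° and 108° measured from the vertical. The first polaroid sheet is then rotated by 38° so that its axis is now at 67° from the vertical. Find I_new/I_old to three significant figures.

I_new/I_old ≈ 15.6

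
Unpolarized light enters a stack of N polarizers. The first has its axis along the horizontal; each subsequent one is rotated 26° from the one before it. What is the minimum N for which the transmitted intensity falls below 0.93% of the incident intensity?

N = 20

First polarizer halves the unpolarized light: factor 1/2.
Each further stage multiplies by cos²(26°) = 0.8078.
After N polarizers: T = 0.5·0.8078^(N−1). Require T < 0.0093 ⇒ N−1 > ln(0.0093/0.5)/ln(0.8078) = 18.67, so N−1 ≥ 19 and N = 20.
Check: N=20 gives T = 0.008671 < 0.0093; N=19 gives T = 0.01073.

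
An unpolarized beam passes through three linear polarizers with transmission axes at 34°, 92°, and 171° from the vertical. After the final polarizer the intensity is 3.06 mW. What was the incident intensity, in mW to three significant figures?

Unpolarized light through the first polarizer → I₁ = ½ I₀, now polarized at 34°.
I₂ = I₁ cos²(92° − 34°) = 0.5 I₀ · cos²(58°) = 0.1404 I₀.
I₃ = I₂ cos²(171° − 92°) = 0.1404 I₀ · cos²(79°) = 0.005112 I₀.
So 3.06 mW = 0.005112 I₀, giving I₀ = 3.06/0.005112 = 598.6 mW.

I₀ ≈ 599 mW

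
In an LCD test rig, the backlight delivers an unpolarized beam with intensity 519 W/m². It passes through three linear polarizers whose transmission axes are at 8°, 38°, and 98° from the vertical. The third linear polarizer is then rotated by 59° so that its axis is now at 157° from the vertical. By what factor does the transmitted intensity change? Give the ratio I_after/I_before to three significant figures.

I_new/I_old ≈ 0.940

Before rotation:
Unpolarized light through the first polarizer → I₁ = ½ I₀, now polarized at 8°.
I₂ = I₁ cos²(38° − 8°) = 0.5 I₀ · cos²(30°) = 0.375 I₀.
I₃ = I₂ cos²(98° − 38°) = 0.375 I₀ · cos²(60°) = 0.09375 I₀.
After rotation:
Unpolarized light through the first polarizer → I₁ = ½ I₀, now polarized at 8°.
I₂ = I₁ cos²(38° − 8°) = 0.5 I₀ · cos²(30°) = 0.375 I₀.
Angle between axes 2 and 3: 61°. I₃ = 0.375 I₀ · cos²(61°) = 0.08814 I₀.
Ratio = 0.08814 / 0.09375 = 0.9402.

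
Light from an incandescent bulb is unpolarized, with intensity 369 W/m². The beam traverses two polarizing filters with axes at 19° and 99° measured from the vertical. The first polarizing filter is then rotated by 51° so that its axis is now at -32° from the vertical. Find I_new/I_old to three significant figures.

Before rotation:
Unpolarized light through the first polarizer → I₁ = ½ I₀, now polarized at 19°.
I₂ = I₁ cos²(99° − 19°) = 0.5 I₀ · cos²(80°) = 0.01508 I₀.
After rotation:
Unpolarized light through the first polarizer → I₁ = ½ I₀, now polarized at -32°.
Angle between axes 1 and 2: 49°. I₂ = 0.5 I₀ · cos²(49°) = 0.2152 I₀.
Ratio = 0.2152 / 0.01508 = 14.27.

I_new/I_old ≈ 14.3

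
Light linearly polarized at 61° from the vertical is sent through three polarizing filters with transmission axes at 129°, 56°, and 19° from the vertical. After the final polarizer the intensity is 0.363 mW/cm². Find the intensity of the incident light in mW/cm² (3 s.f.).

By Malus's law, I₁ = I₀ cos²(129° − 61°) = I₀ cos²(68°) = 0.1403 I₀.
I₂ = I₁ cos²(56° − 129°) = 0.1403 I₀ · cos²(73°) = 0.012 I₀.
I₃ = I₂ cos²(19° − 56°) = 0.012 I₀ · cos²(37°) = 0.007651 I₀.
So 0.363 mW/cm² = 0.007651 I₀, giving I₀ = 0.363/0.007651 = 47.44 mW/cm².

I₀ ≈ 47.4 mW/cm²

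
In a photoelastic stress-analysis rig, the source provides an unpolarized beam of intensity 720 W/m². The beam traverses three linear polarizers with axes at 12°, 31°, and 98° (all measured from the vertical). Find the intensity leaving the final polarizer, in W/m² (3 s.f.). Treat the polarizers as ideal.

I ≈ 49.1 W/m²

Unpolarized light through the first polarizer → I₁ = 720 W/m²/2 = 360 W/m², polarized at 12°.
I₂ = I₁ · cos²(19°) = 360 · 0.894 = 321.8 W/m².
I₃ = I₂ · cos²(67°) = 321.8 · 0.1527 = 49.14 W/m².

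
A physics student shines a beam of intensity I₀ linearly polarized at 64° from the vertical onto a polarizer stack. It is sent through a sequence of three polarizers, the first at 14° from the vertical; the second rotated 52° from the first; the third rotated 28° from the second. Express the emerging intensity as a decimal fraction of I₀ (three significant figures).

I₁ = I₀ cos²(14° − 64°) = I₀ cos²(50°) = 0.4132 I₀.
I₂ = I₁ cos²(52°) = 0.4132 · 0.379 I₀ = 0.1566 I₀.
I₃ = I₂ cos²(28°) = 0.1566 · 0.7796 I₀ = 0.1221 I₀.
Transmitted fraction = 0.1221.

≈ 0.122 I₀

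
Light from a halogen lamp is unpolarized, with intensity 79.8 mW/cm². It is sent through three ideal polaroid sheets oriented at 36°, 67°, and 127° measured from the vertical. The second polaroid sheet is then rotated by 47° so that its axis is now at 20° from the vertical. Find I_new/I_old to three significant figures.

Before rotation:
Unpolarized light through the first polarizer → I₁ = ½ I₀, now polarized at 36°.
I₂ = I₁ cos²(67° − 36°) = 0.5 I₀ · cos²(31°) = 0.3674 I₀.
I₃ = I₂ cos²(127° − 67°) = 0.3674 I₀ · cos²(60°) = 0.09184 I₀.
After rotation:
Unpolarized light through the first polarizer → I₁ = ½ I₀, now polarized at 36°.
I₂ = I₁ cos²(20° − 36°) = 0.5 I₀ · cos²(16°) = 0.462 I₀.
Angle between axes 2 and 3: 73°. I₃ = 0.462 I₀ · cos²(73°) = 0.03949 I₀.
Ratio = 0.03949 / 0.09184 = 0.43.

I_new/I_old ≈ 0.430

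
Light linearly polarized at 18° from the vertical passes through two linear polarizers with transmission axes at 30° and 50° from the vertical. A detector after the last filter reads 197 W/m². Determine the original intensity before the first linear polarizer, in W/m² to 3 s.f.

I₁ = I₀ cos²(30° − 18°) = I₀ cos²(12°) = 0.9568 I₀.
I₂ = I₁ cos²(50° − 30°) = 0.9568 I₀ · cos²(20°) = 0.8449 I₀.
So 197 W/m² = 0.8449 I₀, giving I₀ = 197/0.8449 = 233.2 W/m².

I₀ ≈ 233 W/m²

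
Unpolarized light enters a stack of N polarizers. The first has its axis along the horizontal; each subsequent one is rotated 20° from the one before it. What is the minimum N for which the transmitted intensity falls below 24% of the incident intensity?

N = 7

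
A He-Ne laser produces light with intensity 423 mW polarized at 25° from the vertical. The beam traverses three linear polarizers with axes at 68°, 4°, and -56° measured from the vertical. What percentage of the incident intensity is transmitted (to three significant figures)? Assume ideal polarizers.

≈ 2.57%

I₁ = 423 mW · cos²(43°) = 226.3 mW.
I₂ = I₁ · cos²(64°) = 226.3 · 0.1922 = 43.48 mW.
I₃ = I₂ · cos²(60°) = 43.48 · 0.25 = 10.87 mW.
That is 2.57% of the incident intensity.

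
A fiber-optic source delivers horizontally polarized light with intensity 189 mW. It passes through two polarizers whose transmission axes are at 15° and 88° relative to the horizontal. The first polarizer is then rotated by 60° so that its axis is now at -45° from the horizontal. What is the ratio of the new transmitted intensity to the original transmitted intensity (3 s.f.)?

I_new/I_old ≈ 2.92

Before rotation:
By Malus's law, I₁ = I₀ cos²(15° − 0°) = I₀ cos²(15°) = 0.933 I₀.
I₂ = I₁ cos²(88° − 15°) = 0.933 I₀ · cos²(73°) = 0.07976 I₀.
After rotation:
I₁ = I₀ cos²(-45° − 0°) = I₀ cos²(45°) = 0.5 I₀.
Angle between axes 1 and 2: 47°. I₂ = 0.5 I₀ · cos²(47°) = 0.2326 I₀.
Ratio = 0.2326 / 0.07976 = 2.916.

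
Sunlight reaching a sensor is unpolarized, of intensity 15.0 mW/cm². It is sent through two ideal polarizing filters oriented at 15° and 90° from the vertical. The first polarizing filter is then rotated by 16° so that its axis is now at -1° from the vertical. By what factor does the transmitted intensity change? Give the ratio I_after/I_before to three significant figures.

I_new/I_old ≈ 0.00455

Before rotation:
Unpolarized light through the first polarizer → I₁ = ½ I₀, now polarized at 15°.
I₂ = I₁ cos²(90° − 15°) = 0.5 I₀ · cos²(75°) = 0.03349 I₀.
After rotation:
Unpolarized light through the first polarizer → I₁ = ½ I₀, now polarized at -1°.
Angle between axes 1 and 2: 89°. I₂ = 0.5 I₀ · cos²(89°) = 0.0001523 I₀.
Ratio = 0.0001523 / 0.03349 = 0.004547.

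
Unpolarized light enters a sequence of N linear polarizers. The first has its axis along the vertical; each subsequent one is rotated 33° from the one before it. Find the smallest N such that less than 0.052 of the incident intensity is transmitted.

N = 8

First polarizer halves the unpolarized light: factor 1/2.
Each further stage multiplies by cos²(33°) = 0.7034.
After N polarizers: T = 0.5·0.7034^(N−1). Require T < 0.052 ⇒ N−1 > ln(0.052/0.5)/ln(0.7034) = 6.43, so N−1 ≥ 7 and N = 8.
Check: N=8 gives T = 0.04258 < 0.052; N=7 gives T = 0.06054.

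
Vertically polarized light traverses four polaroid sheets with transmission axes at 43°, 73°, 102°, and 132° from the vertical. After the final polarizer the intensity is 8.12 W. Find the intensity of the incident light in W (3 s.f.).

I₀ ≈ 35.3 W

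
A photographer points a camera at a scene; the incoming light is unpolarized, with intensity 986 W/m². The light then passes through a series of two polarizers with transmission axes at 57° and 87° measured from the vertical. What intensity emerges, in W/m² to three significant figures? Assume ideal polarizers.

I ≈ 370 W/m²

Unpolarized light through the first polarizer → I₁ = 986 W/m²/2 = 493 W/m², polarized at 57°.
I₂ = I₁ · cos²(30°) = 493 · 0.75 = 369.8 W/m².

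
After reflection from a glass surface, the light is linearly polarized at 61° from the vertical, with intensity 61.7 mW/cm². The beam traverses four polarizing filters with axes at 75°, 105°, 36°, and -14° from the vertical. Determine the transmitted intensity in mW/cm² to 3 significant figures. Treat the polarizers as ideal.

I ≈ 2.31 mW/cm²

I₁ = 61.7 mW/cm² · cos²(14°) = 58.09 mW/cm².
I₂ = I₁ · cos²(30°) = 58.09 · 0.75 = 43.57 mW/cm².
I₃ = I₂ · cos²(69°) = 43.57 · 0.1284 = 5.595 mW/cm².
I₄ = I₃ · cos²(50°) = 5.595 · 0.4132 = 2.312 mW/cm².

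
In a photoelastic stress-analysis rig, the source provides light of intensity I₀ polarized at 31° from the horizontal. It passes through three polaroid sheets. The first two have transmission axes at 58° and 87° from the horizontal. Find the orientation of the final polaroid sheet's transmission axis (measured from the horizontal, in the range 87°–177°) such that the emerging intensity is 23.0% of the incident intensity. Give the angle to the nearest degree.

θ ≈ 139°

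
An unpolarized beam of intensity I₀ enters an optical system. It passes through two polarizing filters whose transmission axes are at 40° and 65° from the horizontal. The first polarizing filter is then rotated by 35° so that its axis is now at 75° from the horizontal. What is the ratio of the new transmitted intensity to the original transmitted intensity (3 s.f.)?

Before rotation:
Unpolarized light through the first polarizer → I₁ = ½ I₀, now polarized at 40°.
I₂ = I₁ cos²(65° − 40°) = 0.5 I₀ · cos²(25°) = 0.4107 I₀.
After rotation:
Unpolarized light through the first polarizer → I₁ = ½ I₀, now polarized at 75°.
I₂ = I₁ cos²(65° − 75°) = 0.5 I₀ · cos²(10°) = 0.4849 I₀.
Ratio = 0.4849 / 0.4107 = 1.181.

I_new/I_old ≈ 1.18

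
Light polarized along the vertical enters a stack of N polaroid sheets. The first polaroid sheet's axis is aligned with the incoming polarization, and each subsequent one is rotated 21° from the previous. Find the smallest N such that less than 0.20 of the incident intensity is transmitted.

N = 13

First polarizer is aligned with the polarization: full transmission.
Each further stage multiplies by cos²(21°) = 0.8716.
After N polarizers: T = 0.8716^(N−1). Require T < 0.20 ⇒ N−1 > ln(0.20)/ln(0.8716) = 11.71, so N−1 ≥ 12 and N = 13.
Check: N=13 gives T = 0.1922 < 0.20; N=12 gives T = 0.2205.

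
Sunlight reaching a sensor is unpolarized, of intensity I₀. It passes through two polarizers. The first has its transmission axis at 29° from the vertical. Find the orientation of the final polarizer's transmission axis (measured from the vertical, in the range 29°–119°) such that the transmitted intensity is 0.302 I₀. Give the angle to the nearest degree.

θ ≈ 68°

Unpolarized light through the first polarizer → I₁ = ½ I₀, now polarized at 29°.
Need I₂/I₀ = 0.302, so cos²(θ − 29°) = 0.302 / 0.5 = 0.604.
θ − 29° = arccos(√0.604) = 39.0°, giving θ ≈ 29 + 39.0 = 68.0°.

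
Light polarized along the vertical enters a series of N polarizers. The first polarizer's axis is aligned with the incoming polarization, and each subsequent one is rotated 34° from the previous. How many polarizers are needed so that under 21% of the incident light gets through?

First polarizer is aligned with the polarization: full transmission.
Each further stage multiplies by cos²(34°) = 0.6873.
After N polarizers: T = 0.6873^(N−1). Require T < 0.21 ⇒ N−1 > ln(0.21)/ln(0.6873) = 4.16, so N−1 ≥ 5 and N = 6.
Check: N=6 gives T = 0.1534 < 0.21; N=5 gives T = 0.2231.

N = 6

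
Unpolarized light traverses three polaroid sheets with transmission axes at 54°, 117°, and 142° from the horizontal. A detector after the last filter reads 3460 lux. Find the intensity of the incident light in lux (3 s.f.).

I₀ ≈ 4.09e4 lux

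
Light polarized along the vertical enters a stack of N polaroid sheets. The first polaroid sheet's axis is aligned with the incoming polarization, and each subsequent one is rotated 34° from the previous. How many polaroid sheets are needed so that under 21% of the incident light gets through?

N = 6

First polarizer is aligned with the polarization: full transmission.
Each further stage multiplies by cos²(34°) = 0.6873.
After N polarizers: T = 0.6873^(N−1). Require T < 0.21 ⇒ N−1 > ln(0.21)/ln(0.6873) = 4.16, so N−1 ≥ 5 and N = 6.
Check: N=6 gives T = 0.1534 < 0.21; N=5 gives T = 0.2231.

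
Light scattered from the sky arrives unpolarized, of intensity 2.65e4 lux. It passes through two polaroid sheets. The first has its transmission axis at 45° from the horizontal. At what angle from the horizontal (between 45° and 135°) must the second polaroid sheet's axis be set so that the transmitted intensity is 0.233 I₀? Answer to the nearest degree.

Unpolarized light through the first polarizer → I₁ = ½ I₀, now polarized at 45°.
Need I₂/I₀ = 0.233, so cos²(θ − 45°) = 0.233 / 0.5 = 0.466.
θ − 45° = arccos(√0.466) = 46.9°, giving θ ≈ 45 + 46.9 = 91.9°.

θ ≈ 92°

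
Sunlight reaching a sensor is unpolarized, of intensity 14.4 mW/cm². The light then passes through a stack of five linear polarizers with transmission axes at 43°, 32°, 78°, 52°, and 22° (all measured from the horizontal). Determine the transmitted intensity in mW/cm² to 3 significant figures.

Unpolarized light through the first polarizer → I₁ = 14.4 mW/cm²/2 = 7.2 mW/cm², polarized at 43°.
I₂ = I₁ · cos²(11°) = 7.2 · 0.9636 = 6.938 mW/cm².
I₃ = I₂ · cos²(46°) = 6.938 · 0.4826 = 3.348 mW/cm².
I₄ = I₃ · cos²(26°) = 3.348 · 0.8078 = 2.705 mW/cm².
I₅ = I₄ · cos²(30°) = 2.705 · 0.75 = 2.028 mW/cm².

I ≈ 2.03 mW/cm²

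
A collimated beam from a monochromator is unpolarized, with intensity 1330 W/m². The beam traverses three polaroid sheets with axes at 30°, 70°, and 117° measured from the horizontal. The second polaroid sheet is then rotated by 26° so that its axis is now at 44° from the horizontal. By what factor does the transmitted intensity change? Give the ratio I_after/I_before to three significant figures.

Before rotation:
Unpolarized light through the first polarizer → I₁ = ½ I₀, now polarized at 30°.
I₂ = I₁ cos²(70° − 30°) = 0.5 I₀ · cos²(40°) = 0.2934 I₀.
I₃ = I₂ cos²(117° − 70°) = 0.2934 I₀ · cos²(47°) = 0.1365 I₀.
After rotation:
Unpolarized light through the first polarizer → I₁ = ½ I₀, now polarized at 30°.
I₂ = I₁ cos²(44° − 30°) = 0.5 I₀ · cos²(14°) = 0.4707 I₀.
I₃ = I₂ cos²(117° − 44°) = 0.4707 I₀ · cos²(73°) = 0.04024 I₀.
Ratio = 0.04024 / 0.1365 = 0.2949.

I_new/I_old ≈ 0.295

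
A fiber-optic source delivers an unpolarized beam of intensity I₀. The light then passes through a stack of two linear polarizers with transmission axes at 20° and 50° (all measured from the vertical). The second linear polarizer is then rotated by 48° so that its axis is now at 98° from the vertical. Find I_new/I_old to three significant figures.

I_new/I_old ≈ 0.0576

Before rotation:
Unpolarized light through the first polarizer → I₁ = ½ I₀, now polarized at 20°.
I₂ = I₁ cos²(50° − 20°) = 0.5 I₀ · cos²(30°) = 0.375 I₀.
After rotation:
Unpolarized light through the first polarizer → I₁ = ½ I₀, now polarized at 20°.
I₂ = I₁ cos²(98° − 20°) = 0.5 I₀ · cos²(78°) = 0.02161 I₀.
Ratio = 0.02161 / 0.375 = 0.05764.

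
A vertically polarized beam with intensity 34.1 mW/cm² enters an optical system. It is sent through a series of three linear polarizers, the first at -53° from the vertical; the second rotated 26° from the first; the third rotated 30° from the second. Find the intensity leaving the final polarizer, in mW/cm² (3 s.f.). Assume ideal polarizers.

I ≈ 7.48 mW/cm²

By Malus's law, I₁ = 34.1 mW/cm² · cos²(53°) = 12.35 mW/cm².
I₂ = I₁ · cos²(26°) = 12.35 · 0.8078 = 9.977 mW/cm².
I₃ = I₂ · cos²(30°) = 9.977 · 0.75 = 7.483 mW/cm².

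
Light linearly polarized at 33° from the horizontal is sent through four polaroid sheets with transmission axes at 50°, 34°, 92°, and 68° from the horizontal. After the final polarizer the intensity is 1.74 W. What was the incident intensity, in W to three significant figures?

I₁ = I₀ cos²(50° − 33°) = I₀ cos²(17°) = 0.9145 I₀.
I₂ = I₁ cos²(34° − 50°) = 0.9145 I₀ · cos²(16°) = 0.845 I₀.
I₃ = I₂ cos²(92° − 34°) = 0.845 I₀ · cos²(58°) = 0.2373 I₀.
I₄ = I₃ cos²(68° − 92°) = 0.2373 I₀ · cos²(24°) = 0.198 I₀.
So 1.74 W = 0.198 I₀, giving I₀ = 1.74/0.198 = 8.786 W.

I₀ ≈ 8.79 W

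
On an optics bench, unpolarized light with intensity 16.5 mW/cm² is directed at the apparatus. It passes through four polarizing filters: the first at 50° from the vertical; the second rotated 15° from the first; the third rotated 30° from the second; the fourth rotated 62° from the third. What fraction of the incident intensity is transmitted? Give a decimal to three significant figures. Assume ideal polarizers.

I/I₀ ≈ 0.0771

Unpolarized light through the first polarizer → I₁ = 16.5 mW/cm²/2 = 8.25 mW/cm², polarized at 50°.
I₂ = I₁ · cos²(15°) = 8.25 · 0.933 = 7.697 mW/cm².
I₃ = I₂ · cos²(30°) = 7.697 · 0.75 = 5.773 mW/cm².
I₄ = I₃ · cos²(62°) = 5.773 · 0.2204 = 1.272 mW/cm².
Transmitted fraction = 0.07711.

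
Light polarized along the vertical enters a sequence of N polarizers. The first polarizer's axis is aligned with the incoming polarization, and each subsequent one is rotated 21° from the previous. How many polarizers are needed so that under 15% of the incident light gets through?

N = 15

First polarizer is aligned with the polarization: full transmission.
Each further stage multiplies by cos²(21°) = 0.8716.
After N polarizers: T = 0.8716^(N−1). Require T < 0.15 ⇒ N−1 > ln(0.15)/ln(0.8716) = 13.80, so N−1 ≥ 14 and N = 15.
Check: N=15 gives T = 0.146 < 0.15; N=14 gives T = 0.1675.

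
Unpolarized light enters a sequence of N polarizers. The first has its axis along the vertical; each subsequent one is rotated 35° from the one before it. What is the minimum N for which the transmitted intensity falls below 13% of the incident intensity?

N = 5

First polarizer halves the unpolarized light: factor 1/2.
Each further stage multiplies by cos²(35°) = 0.671.
After N polarizers: T = 0.5·0.671^(N−1). Require T < 0.13 ⇒ N−1 > ln(0.13/0.5)/ln(0.671) = 3.38, so N−1 ≥ 4 and N = 5.
Check: N=5 gives T = 0.1014 < 0.13; N=4 gives T = 0.1511.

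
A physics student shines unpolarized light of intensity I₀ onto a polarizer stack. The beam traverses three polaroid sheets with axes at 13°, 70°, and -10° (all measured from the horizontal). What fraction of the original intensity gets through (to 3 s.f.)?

Unpolarized light through the first polarizer → I₁ = ½ I₀, now polarized at 13°.
I₂ = I₁ cos²(70° − 13°) = 0.5 I₀ · cos²(57°) = 0.1483 I₀.
I₃ = I₂ cos²(-10° − 70°) = 0.1483 I₀ · cos²(80°) = 0.004472 I₀.
Transmitted fraction = 0.004472.

≈ 0.00447 I₀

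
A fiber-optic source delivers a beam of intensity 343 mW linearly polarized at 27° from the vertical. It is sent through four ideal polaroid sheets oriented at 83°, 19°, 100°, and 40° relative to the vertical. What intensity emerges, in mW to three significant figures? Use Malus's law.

By Malus's law, I₁ = 343 mW · cos²(56°) = 107.3 mW.
I₂ = I₁ · cos²(64°) = 107.3 · 0.1922 = 20.61 mW.
I₃ = I₂ · cos²(81°) = 20.61 · 0.02447 = 0.5044 mW.
I₄ = I₃ · cos²(60°) = 0.5044 · 0.25 = 0.1261 mW.

I ≈ 0.126 mW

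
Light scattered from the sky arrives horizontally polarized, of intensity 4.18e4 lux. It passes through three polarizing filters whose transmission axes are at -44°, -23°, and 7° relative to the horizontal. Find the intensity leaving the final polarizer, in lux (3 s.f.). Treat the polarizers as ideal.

By Malus's law, I₁ = 4.18e4 lux · cos²(44°) = 2.163e+04 lux.
I₂ = I₁ · cos²(21°) = 2.163e+04 · 0.8716 = 1.885e+04 lux.
I₃ = I₂ · cos²(30°) = 1.885e+04 · 0.75 = 1.414e+04 lux.

I ≈ 1.41e4 lux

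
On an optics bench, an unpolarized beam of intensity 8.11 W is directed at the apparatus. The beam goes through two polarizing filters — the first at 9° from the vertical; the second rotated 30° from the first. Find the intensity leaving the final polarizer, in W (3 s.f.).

I ≈ 3.04 W

Unpolarized light through the first polarizer → I₁ = 8.11 W/2 = 4.055 W, polarized at 9°.
I₂ = I₁ · cos²(30°) = 4.055 · 0.75 = 3.041 W.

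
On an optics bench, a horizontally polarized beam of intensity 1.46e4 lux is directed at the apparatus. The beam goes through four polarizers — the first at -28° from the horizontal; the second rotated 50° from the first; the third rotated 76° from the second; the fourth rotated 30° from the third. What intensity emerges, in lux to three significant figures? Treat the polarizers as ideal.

I ≈ 206 lux

I₁ = 1.46e4 lux · cos²(28°) = 1.138e+04 lux.
I₂ = I₁ · cos²(50°) = 1.138e+04 · 0.4132 = 4703 lux.
I₃ = I₂ · cos²(76°) = 4703 · 0.05853 = 275.2 lux.
I₄ = I₃ · cos²(30°) = 275.2 · 0.75 = 206.4 lux.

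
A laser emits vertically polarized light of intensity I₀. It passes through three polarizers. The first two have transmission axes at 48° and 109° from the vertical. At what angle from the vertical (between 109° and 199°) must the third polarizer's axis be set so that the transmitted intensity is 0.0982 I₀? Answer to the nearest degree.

θ ≈ 124°

I₁ = I₀ cos²(48° − 0°) = I₀ cos²(48°) = 0.4477 I₀.
I₂ = I₁ cos²(109° − 48°) = 0.4477 I₀ · cos²(61°) = 0.1052 I₀.
Need I₃/I₀ = 0.0982, so cos²(θ − 109°) = 0.0982 / 0.1052 = 0.9331.
θ − 109° = arccos(√0.9331) = 15.0°, giving θ ≈ 109 + 15.0 = 124.0°.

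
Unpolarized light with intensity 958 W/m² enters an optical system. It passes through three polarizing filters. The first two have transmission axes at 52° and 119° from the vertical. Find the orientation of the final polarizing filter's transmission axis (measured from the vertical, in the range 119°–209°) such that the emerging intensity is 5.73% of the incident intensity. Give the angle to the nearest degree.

Unpolarized light through the first polarizer → I₁ = ½ I₀, now polarized at 52°.
I₂ = I₁ cos²(119° − 52°) = 0.5 I₀ · cos²(67°) = 0.07634 I₀.
Need I₃/I₀ = 0.0573, so cos²(θ − 119°) = 0.0573 / 0.07634 = 0.7506.
θ − 119° = arccos(√0.7506) = 30.0°, giving θ ≈ 119 + 30.0 = 149.0°.

θ ≈ 149°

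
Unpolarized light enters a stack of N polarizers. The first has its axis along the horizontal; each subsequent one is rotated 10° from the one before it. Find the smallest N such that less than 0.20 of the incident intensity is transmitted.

N = 31

First polarizer halves the unpolarized light: factor 1/2.
Each further stage multiplies by cos²(10°) = 0.9698.
After N polarizers: T = 0.5·0.9698^(N−1). Require T < 0.20 ⇒ N−1 > ln(0.20/0.5)/ln(0.9698) = 29.93, so N−1 ≥ 30 and N = 31.
Check: N=31 gives T = 0.1996 < 0.20; N=30 gives T = 0.2058.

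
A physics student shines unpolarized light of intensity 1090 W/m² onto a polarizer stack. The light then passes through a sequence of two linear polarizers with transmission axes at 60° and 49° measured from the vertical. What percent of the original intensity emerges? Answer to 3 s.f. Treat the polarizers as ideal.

≈ 48.2%

Unpolarized light through the first polarizer → I₁ = 1090 W/m²/2 = 545 W/m², polarized at 60°.
I₂ = I₁ · cos²(11°) = 545 · 0.9636 = 525.2 W/m².
That is 48.18% of the incident intensity.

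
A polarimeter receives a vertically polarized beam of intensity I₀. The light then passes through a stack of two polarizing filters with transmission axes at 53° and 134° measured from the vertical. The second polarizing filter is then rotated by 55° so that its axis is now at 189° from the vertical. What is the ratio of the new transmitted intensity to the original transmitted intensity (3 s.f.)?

I_new/I_old ≈ 21.1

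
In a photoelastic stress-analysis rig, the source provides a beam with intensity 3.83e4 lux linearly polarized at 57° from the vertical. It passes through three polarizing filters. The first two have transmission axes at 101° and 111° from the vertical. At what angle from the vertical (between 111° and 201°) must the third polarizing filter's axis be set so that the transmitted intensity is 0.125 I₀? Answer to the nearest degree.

By Malus's law, I₁ = I₀ cos²(101° − 57°) = I₀ cos²(44°) = 0.5174 I₀.
I₂ = I₁ cos²(111° − 101°) = 0.5174 I₀ · cos²(10°) = 0.5018 I₀.
Need I₃/I₀ = 0.125, so cos²(θ − 111°) = 0.125 / 0.5018 = 0.2491.
θ − 111° = arccos(√0.2491) = 60.1°, giving θ ≈ 111 + 60.1 = 171.1°.

θ ≈ 171°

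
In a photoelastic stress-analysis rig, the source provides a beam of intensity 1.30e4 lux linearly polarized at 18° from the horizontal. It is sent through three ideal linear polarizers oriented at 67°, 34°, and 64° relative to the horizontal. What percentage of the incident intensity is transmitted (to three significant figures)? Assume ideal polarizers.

By Malus's law, I₁ = 1.30e4 lux · cos²(49°) = 5595 lux.
I₂ = I₁ · cos²(33°) = 5595 · 0.7034 = 3936 lux.
I₃ = I₂ · cos²(30°) = 3936 · 0.75 = 2952 lux.
That is 22.71% of the incident intensity.

≈ 22.7%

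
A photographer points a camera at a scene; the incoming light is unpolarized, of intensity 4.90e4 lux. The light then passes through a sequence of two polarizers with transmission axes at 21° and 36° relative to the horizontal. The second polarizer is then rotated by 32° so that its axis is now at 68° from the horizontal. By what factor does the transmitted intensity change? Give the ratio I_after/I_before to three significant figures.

I_new/I_old ≈ 0.499

Before rotation:
Unpolarized light through the first polarizer → I₁ = ½ I₀, now polarized at 21°.
I₂ = I₁ cos²(36° − 21°) = 0.5 I₀ · cos²(15°) = 0.4665 I₀.
After rotation:
Unpolarized light through the first polarizer → I₁ = ½ I₀, now polarized at 21°.
I₂ = I₁ cos²(68° − 21°) = 0.5 I₀ · cos²(47°) = 0.2326 I₀.
Ratio = 0.2326 / 0.4665 = 0.4985.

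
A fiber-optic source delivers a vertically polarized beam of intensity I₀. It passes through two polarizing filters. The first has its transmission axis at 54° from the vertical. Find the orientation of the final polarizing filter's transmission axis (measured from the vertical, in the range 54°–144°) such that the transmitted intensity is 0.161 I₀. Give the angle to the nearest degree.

I₁ = I₀ cos²(54° − 0°) = I₀ cos²(54°) = 0.3455 I₀.
Need I₂/I₀ = 0.161, so cos²(θ − 54°) = 0.161 / 0.3455 = 0.466.
θ − 54° = arccos(√0.466) = 46.9°, giving θ ≈ 54 + 46.9 = 100.9°.

θ ≈ 101°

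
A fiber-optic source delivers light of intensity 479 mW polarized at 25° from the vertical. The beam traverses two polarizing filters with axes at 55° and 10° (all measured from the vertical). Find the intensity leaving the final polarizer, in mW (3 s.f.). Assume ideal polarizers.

I₁ = 479 mW · cos²(30°) = 359.3 mW.
I₂ = I₁ · cos²(45°) = 359.3 · 0.5 = 179.6 mW.

I ≈ 180 mW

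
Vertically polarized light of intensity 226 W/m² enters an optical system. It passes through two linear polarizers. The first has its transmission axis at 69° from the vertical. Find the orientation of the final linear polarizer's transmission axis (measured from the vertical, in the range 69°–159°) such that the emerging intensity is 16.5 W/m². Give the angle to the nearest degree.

I₁ = I₀ cos²(69° − 0°) = I₀ cos²(69°) = 0.1284 I₀.
Target fraction: 16.5 / 226 W/m² = 0.07301 of I₀.
Need I₂/I₀ = 0.07301, so cos²(θ − 69°) = 0.07301 / 0.1284 = 0.5685.
θ − 69° = arccos(√0.5685) = 41.1°, giving θ ≈ 69 + 41.1 = 110.1°.

θ ≈ 110°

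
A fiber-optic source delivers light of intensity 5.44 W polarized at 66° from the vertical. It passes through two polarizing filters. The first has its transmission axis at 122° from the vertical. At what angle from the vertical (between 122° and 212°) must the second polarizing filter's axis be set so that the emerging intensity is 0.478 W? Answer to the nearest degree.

θ ≈ 180°

By Malus's law, I₁ = I₀ cos²(122° − 66°) = I₀ cos²(56°) = 0.3127 I₀.
Target fraction: 0.478 / 5.44 W = 0.08787 of I₀.
Need I₂/I₀ = 0.08787, so cos²(θ − 122°) = 0.08787 / 0.3127 = 0.281.
θ − 122° = arccos(√0.281) = 58.0°, giving θ ≈ 122 + 58.0 = 180.0°.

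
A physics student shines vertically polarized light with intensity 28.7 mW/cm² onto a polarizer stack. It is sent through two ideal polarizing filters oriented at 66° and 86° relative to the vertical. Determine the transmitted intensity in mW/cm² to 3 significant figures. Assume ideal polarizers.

I₁ = 28.7 mW/cm² · cos²(66°) = 4.748 mW/cm².
I₂ = I₁ · cos²(20°) = 4.748 · 0.883 = 4.193 mW/cm².

I ≈ 4.19 mW/cm²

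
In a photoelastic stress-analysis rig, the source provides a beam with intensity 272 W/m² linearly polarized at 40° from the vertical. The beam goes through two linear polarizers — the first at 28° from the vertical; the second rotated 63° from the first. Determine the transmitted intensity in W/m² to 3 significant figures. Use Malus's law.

I ≈ 53.6 W/m²

By Malus's law, I₁ = 272 W/m² · cos²(12°) = 260.2 W/m².
I₂ = I₁ · cos²(63°) = 260.2 · 0.2061 = 53.64 W/m².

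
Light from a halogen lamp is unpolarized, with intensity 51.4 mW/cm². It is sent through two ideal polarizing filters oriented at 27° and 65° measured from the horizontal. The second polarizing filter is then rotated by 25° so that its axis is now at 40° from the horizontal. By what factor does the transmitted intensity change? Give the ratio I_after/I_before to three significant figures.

I_new/I_old ≈ 1.53

Before rotation:
Unpolarized light through the first polarizer → I₁ = ½ I₀, now polarized at 27°.
I₂ = I₁ cos²(65° − 27°) = 0.5 I₀ · cos²(38°) = 0.3105 I₀.
After rotation:
Unpolarized light through the first polarizer → I₁ = ½ I₀, now polarized at 27°.
I₂ = I₁ cos²(40° − 27°) = 0.5 I₀ · cos²(13°) = 0.4747 I₀.
Ratio = 0.4747 / 0.3105 = 1.529.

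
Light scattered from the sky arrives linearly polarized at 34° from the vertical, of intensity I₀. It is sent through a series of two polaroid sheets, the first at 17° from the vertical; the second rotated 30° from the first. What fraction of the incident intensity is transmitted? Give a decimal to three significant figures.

≈ 0.686 I₀

By Malus's law, I₁ = I₀ cos²(17° − 34°) = I₀ cos²(17°) = 0.9145 I₀.
I₂ = I₁ cos²(30°) = 0.9145 · 0.75 I₀ = 0.6859 I₀.
Transmitted fraction = 0.6859.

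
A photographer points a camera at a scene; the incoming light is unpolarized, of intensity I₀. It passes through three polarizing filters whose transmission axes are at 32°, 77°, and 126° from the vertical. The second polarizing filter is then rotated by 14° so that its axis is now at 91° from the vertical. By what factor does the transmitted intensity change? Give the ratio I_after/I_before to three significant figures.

I_new/I_old ≈ 0.827

Before rotation:
Unpolarized light through the first polarizer → I₁ = ½ I₀, now polarized at 32°.
I₂ = I₁ cos²(77° − 32°) = 0.5 I₀ · cos²(45°) = 0.25 I₀.
I₃ = I₂ cos²(126° − 77°) = 0.25 I₀ · cos²(49°) = 0.1076 I₀.
After rotation:
Unpolarized light through the first polarizer → I₁ = ½ I₀, now polarized at 32°.
I₂ = I₁ cos²(91° − 32°) = 0.5 I₀ · cos²(59°) = 0.1326 I₀.
I₃ = I₂ cos²(126° − 91°) = 0.1326 I₀ · cos²(35°) = 0.089 I₀.
Ratio = 0.089 / 0.1076 = 0.8271.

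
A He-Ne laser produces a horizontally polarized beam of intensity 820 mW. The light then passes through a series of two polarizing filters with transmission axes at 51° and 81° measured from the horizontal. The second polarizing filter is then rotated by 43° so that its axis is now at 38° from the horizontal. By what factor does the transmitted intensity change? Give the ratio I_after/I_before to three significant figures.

I_new/I_old ≈ 1.27

Before rotation:
By Malus's law, I₁ = I₀ cos²(51° − 0°) = I₀ cos²(51°) = 0.396 I₀.
I₂ = I₁ cos²(81° − 51°) = 0.396 I₀ · cos²(30°) = 0.297 I₀.
After rotation:
I₁ = I₀ cos²(51° − 0°) = I₀ cos²(51°) = 0.396 I₀.
I₂ = I₁ cos²(38° − 51°) = 0.396 I₀ · cos²(13°) = 0.376 I₀.
Ratio = 0.376 / 0.297 = 1.266.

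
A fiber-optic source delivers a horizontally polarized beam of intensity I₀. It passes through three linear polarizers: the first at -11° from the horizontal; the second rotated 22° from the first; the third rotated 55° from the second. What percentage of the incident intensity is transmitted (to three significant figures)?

≈ 27.3%

I₁ = I₀ cos²(-11° − 0°) = I₀ cos²(11°) = 0.9636 I₀.
I₂ = I₁ cos²(22°) = 0.9636 · 0.8597 I₀ = 0.8284 I₀.
I₃ = I₂ cos²(55°) = 0.8284 · 0.329 I₀ = 0.2725 I₀.
That is 27.25% of the incident intensity.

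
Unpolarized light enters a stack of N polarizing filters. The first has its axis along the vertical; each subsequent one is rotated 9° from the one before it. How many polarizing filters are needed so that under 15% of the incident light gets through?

First polarizer halves the unpolarized light: factor 1/2.
Each further stage multiplies by cos²(9°) = 0.9755.
After N polarizers: T = 0.5·0.9755^(N−1). Require T < 0.15 ⇒ N−1 > ln(0.15/0.5)/ln(0.9755) = 48.59, so N−1 ≥ 49 and N = 50.
Check: N=50 gives T = 0.1485 < 0.15; N=49 gives T = 0.1522.

N = 50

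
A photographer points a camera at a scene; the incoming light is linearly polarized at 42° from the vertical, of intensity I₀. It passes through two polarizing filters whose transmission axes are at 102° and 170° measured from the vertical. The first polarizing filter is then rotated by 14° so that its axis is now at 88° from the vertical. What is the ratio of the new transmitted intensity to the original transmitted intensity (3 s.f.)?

I_new/I_old ≈ 0.266

Before rotation:
I₁ = I₀ cos²(102° − 42°) = I₀ cos²(60°) = 0.25 I₀.
I₂ = I₁ cos²(170° − 102°) = 0.25 I₀ · cos²(68°) = 0.03508 I₀.
After rotation:
I₁ = I₀ cos²(88° − 42°) = I₀ cos²(46°) = 0.4826 I₀.
I₂ = I₁ cos²(170° − 88°) = 0.4826 I₀ · cos²(82°) = 0.009347 I₀.
Ratio = 0.009347 / 0.03508 = 0.2664.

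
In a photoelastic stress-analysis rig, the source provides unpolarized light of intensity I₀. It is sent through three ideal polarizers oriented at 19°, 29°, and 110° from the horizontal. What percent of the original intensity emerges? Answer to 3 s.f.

≈ 1.19%

Unpolarized light through the first polarizer → I₁ = ½ I₀, now polarized at 19°.
I₂ = I₁ cos²(29° − 19°) = 0.5 I₀ · cos²(10°) = 0.4849 I₀.
I₃ = I₂ cos²(110° − 29°) = 0.4849 I₀ · cos²(81°) = 0.01187 I₀.
That is 1.187% of the incident intensity.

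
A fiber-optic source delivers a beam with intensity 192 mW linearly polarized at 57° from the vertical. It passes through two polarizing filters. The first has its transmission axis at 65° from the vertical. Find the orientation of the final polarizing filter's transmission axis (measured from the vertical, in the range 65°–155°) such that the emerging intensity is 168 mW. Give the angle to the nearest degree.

θ ≈ 84°

By Malus's law, I₁ = I₀ cos²(65° − 57°) = I₀ cos²(8°) = 0.9806 I₀.
Target fraction: 168 / 192 mW = 0.875 of I₀.
Need I₂/I₀ = 0.875, so cos²(θ − 65°) = 0.875 / 0.9806 = 0.8923.
θ − 65° = arccos(√0.8923) = 19.2°, giving θ ≈ 65 + 19.2 = 84.2°.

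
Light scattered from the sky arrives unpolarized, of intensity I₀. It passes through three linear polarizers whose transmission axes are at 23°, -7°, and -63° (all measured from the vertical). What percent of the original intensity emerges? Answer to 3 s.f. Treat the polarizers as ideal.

Unpolarized light through the first polarizer → I₁ = ½ I₀, now polarized at 23°.
I₂ = I₁ cos²(-7° − 23°) = 0.5 I₀ · cos²(30°) = 0.375 I₀.
I₃ = I₂ cos²(-63° + 7°) = 0.375 I₀ · cos²(56°) = 0.1173 I₀.
That is 11.73% of the incident intensity.

≈ 11.7%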